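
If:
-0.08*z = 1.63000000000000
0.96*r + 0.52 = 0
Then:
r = -0.54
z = -20.38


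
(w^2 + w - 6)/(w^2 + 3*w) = (w - 2)/w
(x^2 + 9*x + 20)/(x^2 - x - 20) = (x + 5)/(x - 5)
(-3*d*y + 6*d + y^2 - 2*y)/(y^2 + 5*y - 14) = (-3*d + y)/(y + 7)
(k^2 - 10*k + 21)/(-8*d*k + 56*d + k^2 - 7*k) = (3 - k)/(8*d - k)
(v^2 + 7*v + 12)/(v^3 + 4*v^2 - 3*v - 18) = (v + 4)/(v^2 + v - 6)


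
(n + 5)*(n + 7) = n^2 + 12*n + 35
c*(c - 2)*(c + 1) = c^3 - c^2 - 2*c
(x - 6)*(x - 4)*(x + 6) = x^3 - 4*x^2 - 36*x + 144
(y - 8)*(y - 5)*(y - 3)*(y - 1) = y^4 - 17*y^3 + 95*y^2 - 199*y + 120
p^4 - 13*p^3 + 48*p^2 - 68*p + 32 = (p - 8)*(p - 2)^2*(p - 1)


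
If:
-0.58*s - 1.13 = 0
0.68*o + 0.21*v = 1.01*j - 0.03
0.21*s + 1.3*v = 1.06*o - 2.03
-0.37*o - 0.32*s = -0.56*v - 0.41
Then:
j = -3.49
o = -3.87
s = -1.95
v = -4.40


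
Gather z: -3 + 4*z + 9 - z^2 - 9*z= -z^2 - 5*z + 6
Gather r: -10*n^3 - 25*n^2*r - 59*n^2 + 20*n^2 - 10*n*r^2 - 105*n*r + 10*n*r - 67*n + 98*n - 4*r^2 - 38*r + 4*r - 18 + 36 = -10*n^3 - 39*n^2 + 31*n + r^2*(-10*n - 4) + r*(-25*n^2 - 95*n - 34) + 18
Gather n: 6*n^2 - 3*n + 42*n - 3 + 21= 6*n^2 + 39*n + 18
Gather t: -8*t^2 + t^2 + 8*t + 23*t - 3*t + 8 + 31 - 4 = -7*t^2 + 28*t + 35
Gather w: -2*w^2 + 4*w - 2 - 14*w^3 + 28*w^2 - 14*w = -14*w^3 + 26*w^2 - 10*w - 2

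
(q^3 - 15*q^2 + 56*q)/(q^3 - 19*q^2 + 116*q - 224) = q/(q - 4)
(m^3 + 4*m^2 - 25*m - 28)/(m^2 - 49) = (m^2 - 3*m - 4)/(m - 7)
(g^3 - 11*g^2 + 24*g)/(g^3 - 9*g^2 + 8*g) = (g - 3)/(g - 1)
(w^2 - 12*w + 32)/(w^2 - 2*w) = (w^2 - 12*w + 32)/(w*(w - 2))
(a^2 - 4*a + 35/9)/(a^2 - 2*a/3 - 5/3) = (a - 7/3)/(a + 1)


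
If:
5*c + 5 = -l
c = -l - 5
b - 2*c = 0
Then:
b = 0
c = 0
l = -5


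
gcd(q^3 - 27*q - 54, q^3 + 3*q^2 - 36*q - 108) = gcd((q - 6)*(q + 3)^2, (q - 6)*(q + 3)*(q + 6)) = q^2 - 3*q - 18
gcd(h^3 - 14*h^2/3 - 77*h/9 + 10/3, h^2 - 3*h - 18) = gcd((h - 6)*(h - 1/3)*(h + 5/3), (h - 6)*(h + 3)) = h - 6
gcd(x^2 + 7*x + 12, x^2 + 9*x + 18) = x + 3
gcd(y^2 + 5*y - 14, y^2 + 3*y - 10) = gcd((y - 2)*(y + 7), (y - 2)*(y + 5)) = y - 2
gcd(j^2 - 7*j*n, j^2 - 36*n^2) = 1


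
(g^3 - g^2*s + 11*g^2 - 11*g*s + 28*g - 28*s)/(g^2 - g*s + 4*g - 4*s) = g + 7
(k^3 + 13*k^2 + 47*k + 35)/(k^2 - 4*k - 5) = (k^2 + 12*k + 35)/(k - 5)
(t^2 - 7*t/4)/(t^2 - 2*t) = (t - 7/4)/(t - 2)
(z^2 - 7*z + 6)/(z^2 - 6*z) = (z - 1)/z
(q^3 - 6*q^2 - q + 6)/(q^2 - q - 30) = (q^2 - 1)/(q + 5)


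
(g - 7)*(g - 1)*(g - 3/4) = g^3 - 35*g^2/4 + 13*g - 21/4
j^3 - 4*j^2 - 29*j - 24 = (j - 8)*(j + 1)*(j + 3)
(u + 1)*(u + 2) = u^2 + 3*u + 2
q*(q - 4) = q^2 - 4*q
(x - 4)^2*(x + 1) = x^3 - 7*x^2 + 8*x + 16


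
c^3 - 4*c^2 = c^2*(c - 4)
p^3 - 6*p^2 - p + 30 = (p - 5)*(p - 3)*(p + 2)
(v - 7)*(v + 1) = v^2 - 6*v - 7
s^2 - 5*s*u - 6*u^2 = (s - 6*u)*(s + u)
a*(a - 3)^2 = a^3 - 6*a^2 + 9*a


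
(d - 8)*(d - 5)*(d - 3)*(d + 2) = d^4 - 14*d^3 + 47*d^2 + 38*d - 240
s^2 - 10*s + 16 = (s - 8)*(s - 2)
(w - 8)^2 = w^2 - 16*w + 64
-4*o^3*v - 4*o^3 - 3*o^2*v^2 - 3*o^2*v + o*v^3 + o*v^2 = (-4*o + v)*(o + v)*(o*v + o)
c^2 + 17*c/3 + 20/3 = (c + 5/3)*(c + 4)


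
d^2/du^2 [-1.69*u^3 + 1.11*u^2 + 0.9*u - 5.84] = 2.22 - 10.14*u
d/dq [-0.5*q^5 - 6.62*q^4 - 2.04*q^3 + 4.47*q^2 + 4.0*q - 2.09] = -2.5*q^4 - 26.48*q^3 - 6.12*q^2 + 8.94*q + 4.0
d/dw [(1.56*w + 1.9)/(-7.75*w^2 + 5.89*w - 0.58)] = (12.09*w^2 + 29.45*w - 12.0958)/(60.0625*w^4 - 91.295*w^3 + 43.6821*w^2 - 6.8324*w + 0.3364)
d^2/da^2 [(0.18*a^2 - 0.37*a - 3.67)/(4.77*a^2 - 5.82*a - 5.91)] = (-6.843042*a^3 - 470.572902*a^2 + 548.722674*a - 417.51585)/(108.531333*a^6 - 397.265634*a^5 + 81.3051270000001*a^4 + 787.281876*a^3 - 100.736541*a^2 - 609.844626*a - 206.425071)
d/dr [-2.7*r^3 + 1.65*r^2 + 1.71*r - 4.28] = -8.1*r^2 + 3.3*r + 1.71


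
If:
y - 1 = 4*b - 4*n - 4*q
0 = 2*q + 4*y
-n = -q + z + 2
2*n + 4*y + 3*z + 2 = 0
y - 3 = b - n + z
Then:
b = -118/11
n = -82/11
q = -38/11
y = 19/11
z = 2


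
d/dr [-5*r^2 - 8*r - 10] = -10*r - 8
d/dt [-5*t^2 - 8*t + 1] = -10*t - 8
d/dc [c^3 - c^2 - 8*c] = 3*c^2 - 2*c - 8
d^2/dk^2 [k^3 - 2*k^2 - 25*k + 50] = 6*k - 4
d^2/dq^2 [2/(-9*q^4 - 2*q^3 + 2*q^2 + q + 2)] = 4*(2*(27*q^2 + 3*q - 1)*(-9*q^4 - 2*q^3 + 2*q^2 + q + 2) + (36*q^3 + 6*q^2 - 4*q - 1)^2)/(-9*q^4 - 2*q^3 + 2*q^2 + q + 2)^3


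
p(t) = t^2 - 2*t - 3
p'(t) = 2*t - 2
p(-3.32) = 14.66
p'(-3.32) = -8.64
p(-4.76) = 29.18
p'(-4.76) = -11.52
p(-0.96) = -0.16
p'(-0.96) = -3.92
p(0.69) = -3.90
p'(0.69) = -0.62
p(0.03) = -3.06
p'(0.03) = -1.94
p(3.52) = 2.35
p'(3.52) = 5.04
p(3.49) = 2.20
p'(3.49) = 4.98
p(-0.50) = -1.75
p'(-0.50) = -3.00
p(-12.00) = 165.00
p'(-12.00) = -26.00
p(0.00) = -3.00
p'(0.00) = -2.00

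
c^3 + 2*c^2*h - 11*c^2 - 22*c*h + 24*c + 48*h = (c - 8)*(c - 3)*(c + 2*h)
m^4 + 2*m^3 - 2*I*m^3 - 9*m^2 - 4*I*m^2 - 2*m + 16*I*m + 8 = (m - 2)*(m + 4)*(m - I)^2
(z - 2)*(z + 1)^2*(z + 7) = z^4 + 7*z^3 - 3*z^2 - 23*z - 14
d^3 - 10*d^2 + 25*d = d*(d - 5)^2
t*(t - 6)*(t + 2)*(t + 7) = t^4 + 3*t^3 - 40*t^2 - 84*t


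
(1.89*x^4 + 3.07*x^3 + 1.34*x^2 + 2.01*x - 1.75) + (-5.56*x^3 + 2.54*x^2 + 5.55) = 1.89*x^4 - 2.49*x^3 + 3.88*x^2 + 2.01*x + 3.8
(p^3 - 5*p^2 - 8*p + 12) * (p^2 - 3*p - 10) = p^5 - 8*p^4 - 3*p^3 + 86*p^2 + 44*p - 120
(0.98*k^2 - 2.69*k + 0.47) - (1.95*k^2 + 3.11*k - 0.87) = -0.97*k^2 - 5.8*k + 1.34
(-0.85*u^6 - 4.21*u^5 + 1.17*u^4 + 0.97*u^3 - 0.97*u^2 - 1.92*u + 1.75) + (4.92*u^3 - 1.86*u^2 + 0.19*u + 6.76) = -0.85*u^6 - 4.21*u^5 + 1.17*u^4 + 5.89*u^3 - 2.83*u^2 - 1.73*u + 8.51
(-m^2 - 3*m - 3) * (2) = -2*m^2 - 6*m - 6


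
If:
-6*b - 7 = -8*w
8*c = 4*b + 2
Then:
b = 4*w/3 - 7/6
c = 2*w/3 - 1/3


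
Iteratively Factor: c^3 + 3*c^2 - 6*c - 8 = (c - 2)*(c^2 + 5*c + 4) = (c - 2)*(c + 1)*(c + 4)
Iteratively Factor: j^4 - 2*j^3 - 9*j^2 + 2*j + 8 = (j - 4)*(j^3 + 2*j^2 - j - 2) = (j - 4)*(j + 2)*(j^2 - 1) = (j - 4)*(j + 1)*(j + 2)*(j - 1)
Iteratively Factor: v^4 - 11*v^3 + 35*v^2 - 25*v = (v - 5)*(v^3 - 6*v^2 + 5*v) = (v - 5)*(v - 1)*(v^2 - 5*v) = (v - 5)^2*(v - 1)*(v)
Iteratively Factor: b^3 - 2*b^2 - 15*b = (b - 5)*(b^2 + 3*b) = (b - 5)*(b + 3)*(b)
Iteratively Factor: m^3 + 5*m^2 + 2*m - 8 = (m - 1)*(m^2 + 6*m + 8) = (m - 1)*(m + 4)*(m + 2)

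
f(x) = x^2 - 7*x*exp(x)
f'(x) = -7*x*exp(x) + 2*x - 7*exp(x)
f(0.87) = -13.78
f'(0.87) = -29.50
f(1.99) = -97.95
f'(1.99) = -149.13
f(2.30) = -155.29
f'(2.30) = -225.80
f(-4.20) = 18.08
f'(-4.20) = -8.06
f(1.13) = -23.21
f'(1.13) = -43.90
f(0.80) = -11.82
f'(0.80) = -26.44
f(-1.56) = 4.73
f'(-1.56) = -2.30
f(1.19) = -25.97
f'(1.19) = -48.01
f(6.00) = -16908.01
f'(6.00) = -19756.01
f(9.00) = -510413.29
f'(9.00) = -567197.87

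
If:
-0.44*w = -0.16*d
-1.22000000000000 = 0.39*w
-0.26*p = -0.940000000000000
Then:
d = -8.60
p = 3.62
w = -3.13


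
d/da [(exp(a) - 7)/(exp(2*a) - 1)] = (-2*(exp(a) - 7)*exp(a) + exp(2*a) - 1)*exp(a)/(1 - exp(2*a))^2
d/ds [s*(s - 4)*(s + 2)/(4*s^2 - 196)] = (s^4 - 139*s^2 + 196*s + 392)/(4*(s^4 - 98*s^2 + 2401))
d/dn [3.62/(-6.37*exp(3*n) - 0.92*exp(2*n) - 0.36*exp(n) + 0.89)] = (69.1782*exp(2*n) + 6.6608*exp(n) + 1.3032)*exp(n)/(6.37*exp(3*n) + 0.92*exp(2*n) + 0.36*exp(n) - 0.89)^2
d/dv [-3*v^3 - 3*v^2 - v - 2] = -9*v^2 - 6*v - 1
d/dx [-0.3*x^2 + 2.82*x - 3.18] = 2.82 - 0.6*x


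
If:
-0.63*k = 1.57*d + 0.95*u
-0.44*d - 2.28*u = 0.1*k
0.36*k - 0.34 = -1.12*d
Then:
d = 1.25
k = -2.95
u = -0.11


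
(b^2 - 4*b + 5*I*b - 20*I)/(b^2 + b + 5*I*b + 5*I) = (b - 4)/(b + 1)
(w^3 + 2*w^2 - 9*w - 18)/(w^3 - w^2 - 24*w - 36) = (w - 3)/(w - 6)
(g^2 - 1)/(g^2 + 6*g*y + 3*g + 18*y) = (g^2 - 1)/(g^2 + 6*g*y + 3*g + 18*y)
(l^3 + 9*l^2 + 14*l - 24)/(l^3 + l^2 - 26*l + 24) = (l + 4)/(l - 4)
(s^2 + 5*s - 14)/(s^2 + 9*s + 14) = (s - 2)/(s + 2)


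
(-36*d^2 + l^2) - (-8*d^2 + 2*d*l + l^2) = -28*d^2 - 2*d*l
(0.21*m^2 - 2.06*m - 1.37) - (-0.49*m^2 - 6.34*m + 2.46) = 0.7*m^2 + 4.28*m - 3.83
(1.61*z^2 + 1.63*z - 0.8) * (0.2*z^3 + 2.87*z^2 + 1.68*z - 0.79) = 0.322*z^5 + 4.9467*z^4 + 7.2229*z^3 - 0.829500000000001*z^2 - 2.6317*z + 0.632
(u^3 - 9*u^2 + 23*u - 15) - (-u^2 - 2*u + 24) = u^3 - 8*u^2 + 25*u - 39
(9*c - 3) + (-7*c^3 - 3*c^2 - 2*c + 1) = -7*c^3 - 3*c^2 + 7*c - 2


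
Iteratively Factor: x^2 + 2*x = (x)*(x + 2)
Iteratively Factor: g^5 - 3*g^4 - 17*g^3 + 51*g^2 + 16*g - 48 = (g - 1)*(g^4 - 2*g^3 - 19*g^2 + 32*g + 48) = (g - 1)*(g + 1)*(g^3 - 3*g^2 - 16*g + 48) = (g - 4)*(g - 1)*(g + 1)*(g^2 + g - 12) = (g - 4)*(g - 1)*(g + 1)*(g + 4)*(g - 3)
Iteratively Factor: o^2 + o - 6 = (o - 2)*(o + 3)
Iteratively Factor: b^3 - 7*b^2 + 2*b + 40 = (b - 4)*(b^2 - 3*b - 10) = (b - 4)*(b + 2)*(b - 5)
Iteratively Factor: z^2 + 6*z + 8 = (z + 4)*(z + 2)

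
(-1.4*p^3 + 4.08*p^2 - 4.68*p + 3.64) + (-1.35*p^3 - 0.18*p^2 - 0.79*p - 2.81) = -2.75*p^3 + 3.9*p^2 - 5.47*p + 0.83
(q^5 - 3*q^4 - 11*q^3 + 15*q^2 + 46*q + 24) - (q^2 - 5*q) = q^5 - 3*q^4 - 11*q^3 + 14*q^2 + 51*q + 24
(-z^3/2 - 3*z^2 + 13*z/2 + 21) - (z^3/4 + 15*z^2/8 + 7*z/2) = -3*z^3/4 - 39*z^2/8 + 3*z + 21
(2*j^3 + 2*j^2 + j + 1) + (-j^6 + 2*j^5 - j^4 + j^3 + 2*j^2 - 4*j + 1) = -j^6 + 2*j^5 - j^4 + 3*j^3 + 4*j^2 - 3*j + 2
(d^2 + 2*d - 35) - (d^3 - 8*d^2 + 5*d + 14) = -d^3 + 9*d^2 - 3*d - 49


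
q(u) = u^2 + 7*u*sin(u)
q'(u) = 7*u*cos(u) + 2*u + 7*sin(u)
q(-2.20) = 17.29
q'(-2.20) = -1.00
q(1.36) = 11.16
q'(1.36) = 11.56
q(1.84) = 15.80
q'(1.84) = 7.00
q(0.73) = 3.94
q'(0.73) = 9.94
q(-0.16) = 0.20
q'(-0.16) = -2.54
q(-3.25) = 8.10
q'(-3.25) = 16.87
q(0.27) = 0.58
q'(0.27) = 4.23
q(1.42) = 11.84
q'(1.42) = 11.25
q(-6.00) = 24.26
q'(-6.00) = -50.37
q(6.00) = 24.26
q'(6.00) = 50.37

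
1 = 1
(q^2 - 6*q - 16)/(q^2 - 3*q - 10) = (q - 8)/(q - 5)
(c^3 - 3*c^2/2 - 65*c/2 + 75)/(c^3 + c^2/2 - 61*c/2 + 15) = (2*c - 5)/(2*c - 1)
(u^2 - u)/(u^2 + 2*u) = (u - 1)/(u + 2)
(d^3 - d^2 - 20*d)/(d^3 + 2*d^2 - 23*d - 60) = d/(d + 3)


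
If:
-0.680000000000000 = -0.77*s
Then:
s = 0.88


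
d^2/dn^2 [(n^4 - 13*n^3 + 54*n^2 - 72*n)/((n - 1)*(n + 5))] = 2*(n^6 + 12*n^5 + 33*n^4 - 721*n^3 + 1740*n^2 - 2055*n - 90)/(n^6 + 12*n^5 + 33*n^4 - 56*n^3 - 165*n^2 + 300*n - 125)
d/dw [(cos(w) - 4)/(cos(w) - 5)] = sin(w)/(cos(w) - 5)^2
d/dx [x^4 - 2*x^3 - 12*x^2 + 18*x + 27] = 4*x^3 - 6*x^2 - 24*x + 18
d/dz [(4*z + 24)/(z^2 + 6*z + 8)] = 4*(z^2 + 6*z - 2*(z + 3)*(z + 6) + 8)/(z^2 + 6*z + 8)^2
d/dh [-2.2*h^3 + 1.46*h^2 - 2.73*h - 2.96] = -6.6*h^2 + 2.92*h - 2.73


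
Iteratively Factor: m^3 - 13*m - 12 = (m + 1)*(m^2 - m - 12) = (m + 1)*(m + 3)*(m - 4)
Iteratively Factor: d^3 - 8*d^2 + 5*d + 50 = (d + 2)*(d^2 - 10*d + 25) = (d - 5)*(d + 2)*(d - 5)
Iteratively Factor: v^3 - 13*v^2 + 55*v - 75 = (v - 5)*(v^2 - 8*v + 15) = (v - 5)^2*(v - 3)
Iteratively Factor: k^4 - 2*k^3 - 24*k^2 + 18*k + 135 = (k + 3)*(k^3 - 5*k^2 - 9*k + 45) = (k + 3)^2*(k^2 - 8*k + 15) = (k - 5)*(k + 3)^2*(k - 3)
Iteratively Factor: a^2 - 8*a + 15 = (a - 5)*(a - 3)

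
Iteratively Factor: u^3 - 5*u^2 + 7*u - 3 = (u - 1)*(u^2 - 4*u + 3) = (u - 1)^2*(u - 3)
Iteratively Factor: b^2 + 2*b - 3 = (b - 1)*(b + 3)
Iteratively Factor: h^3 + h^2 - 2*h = (h + 2)*(h^2 - h) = h*(h + 2)*(h - 1)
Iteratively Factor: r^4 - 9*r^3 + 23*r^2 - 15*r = (r - 3)*(r^3 - 6*r^2 + 5*r) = r*(r - 3)*(r^2 - 6*r + 5) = r*(r - 5)*(r - 3)*(r - 1)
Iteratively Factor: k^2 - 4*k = (k - 4)*(k)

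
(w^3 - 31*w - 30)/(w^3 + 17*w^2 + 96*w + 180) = (w^2 - 5*w - 6)/(w^2 + 12*w + 36)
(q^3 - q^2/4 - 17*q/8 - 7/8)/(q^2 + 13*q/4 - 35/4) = (2*q^2 + 3*q + 1)/(2*(q + 5))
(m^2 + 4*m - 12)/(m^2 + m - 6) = (m + 6)/(m + 3)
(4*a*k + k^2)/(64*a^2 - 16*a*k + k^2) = k*(4*a + k)/(64*a^2 - 16*a*k + k^2)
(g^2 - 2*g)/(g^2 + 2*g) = (g - 2)/(g + 2)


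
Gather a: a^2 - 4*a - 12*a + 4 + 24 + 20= a^2 - 16*a + 48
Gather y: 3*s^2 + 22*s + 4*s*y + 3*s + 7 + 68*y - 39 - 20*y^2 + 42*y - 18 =3*s^2 + 25*s - 20*y^2 + y*(4*s + 110) - 50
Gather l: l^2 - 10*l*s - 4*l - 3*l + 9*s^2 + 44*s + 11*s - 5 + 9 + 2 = l^2 + l*(-10*s - 7) + 9*s^2 + 55*s + 6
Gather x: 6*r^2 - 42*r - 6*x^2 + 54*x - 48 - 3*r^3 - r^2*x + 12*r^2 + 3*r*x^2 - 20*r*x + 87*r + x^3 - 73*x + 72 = -3*r^3 + 18*r^2 + 45*r + x^3 + x^2*(3*r - 6) + x*(-r^2 - 20*r - 19) + 24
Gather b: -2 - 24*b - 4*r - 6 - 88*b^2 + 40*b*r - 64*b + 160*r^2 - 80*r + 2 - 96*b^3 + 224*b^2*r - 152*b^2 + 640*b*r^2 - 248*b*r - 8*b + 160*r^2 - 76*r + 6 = -96*b^3 + b^2*(224*r - 240) + b*(640*r^2 - 208*r - 96) + 320*r^2 - 160*r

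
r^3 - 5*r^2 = r^2*(r - 5)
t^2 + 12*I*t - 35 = (t + 5*I)*(t + 7*I)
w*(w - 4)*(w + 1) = w^3 - 3*w^2 - 4*w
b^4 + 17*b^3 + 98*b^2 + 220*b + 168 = (b + 2)^2*(b + 6)*(b + 7)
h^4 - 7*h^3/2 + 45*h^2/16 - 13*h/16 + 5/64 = (h - 5/2)*(h - 1/2)*(h - 1/4)^2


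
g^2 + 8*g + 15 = (g + 3)*(g + 5)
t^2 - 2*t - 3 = (t - 3)*(t + 1)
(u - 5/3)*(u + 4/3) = u^2 - u/3 - 20/9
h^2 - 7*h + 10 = (h - 5)*(h - 2)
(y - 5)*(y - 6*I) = y^2 - 5*y - 6*I*y + 30*I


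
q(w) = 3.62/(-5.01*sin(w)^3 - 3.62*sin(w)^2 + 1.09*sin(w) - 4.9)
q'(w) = 3.62*(15.03*sin(w)^2*cos(w) + 7.24*sin(w)*cos(w) - 1.09*cos(w))/(-5.01*sin(w)^3 - 3.62*sin(w)^2 + 1.09*sin(w) - 4.9)^2 = (54.4086*sin(w)^2 + 26.2088*sin(w) - 3.9458)*cos(w)/(5.01*sin(w)^3 + 3.62*sin(w)^2 - 1.09*sin(w) + 4.9)^2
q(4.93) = -0.76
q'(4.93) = 0.21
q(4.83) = -0.78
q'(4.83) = 0.13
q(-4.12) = -0.39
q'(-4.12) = -0.35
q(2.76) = -0.69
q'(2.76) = -0.45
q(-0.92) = -0.65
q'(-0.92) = 0.19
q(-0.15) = -0.71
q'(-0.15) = -0.25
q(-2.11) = -0.68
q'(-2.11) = -0.25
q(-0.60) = -0.63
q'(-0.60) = -0.03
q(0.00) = -0.74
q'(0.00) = -0.16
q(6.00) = -0.67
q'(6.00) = -0.23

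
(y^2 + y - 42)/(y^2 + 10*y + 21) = (y - 6)/(y + 3)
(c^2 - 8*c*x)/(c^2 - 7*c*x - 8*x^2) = c/(c + x)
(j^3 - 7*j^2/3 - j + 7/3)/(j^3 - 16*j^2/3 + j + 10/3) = (3*j^2 - 4*j - 7)/(3*j^2 - 13*j - 10)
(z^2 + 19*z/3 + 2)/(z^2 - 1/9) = 3*(z + 6)/(3*z - 1)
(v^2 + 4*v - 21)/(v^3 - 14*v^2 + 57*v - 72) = (v + 7)/(v^2 - 11*v + 24)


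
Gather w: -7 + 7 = 0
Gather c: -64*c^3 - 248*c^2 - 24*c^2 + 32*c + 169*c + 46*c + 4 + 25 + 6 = -64*c^3 - 272*c^2 + 247*c + 35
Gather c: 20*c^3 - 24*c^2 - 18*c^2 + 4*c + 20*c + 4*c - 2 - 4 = 20*c^3 - 42*c^2 + 28*c - 6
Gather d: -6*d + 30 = 30 - 6*d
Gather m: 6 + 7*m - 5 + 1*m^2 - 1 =m^2 + 7*m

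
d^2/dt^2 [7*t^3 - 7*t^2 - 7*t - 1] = 42*t - 14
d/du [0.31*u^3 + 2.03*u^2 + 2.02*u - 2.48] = 0.93*u^2 + 4.06*u + 2.02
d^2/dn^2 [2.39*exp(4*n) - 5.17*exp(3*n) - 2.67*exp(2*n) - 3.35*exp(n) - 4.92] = (38.24*exp(3*n) - 46.53*exp(2*n) - 10.68*exp(n) - 3.35)*exp(n)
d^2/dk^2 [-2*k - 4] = 0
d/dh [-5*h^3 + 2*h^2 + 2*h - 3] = -15*h^2 + 4*h + 2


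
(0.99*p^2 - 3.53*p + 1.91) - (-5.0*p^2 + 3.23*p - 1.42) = 5.99*p^2 - 6.76*p + 3.33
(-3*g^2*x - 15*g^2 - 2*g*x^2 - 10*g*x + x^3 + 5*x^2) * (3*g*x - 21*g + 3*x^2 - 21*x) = -9*g^3*x^2 + 18*g^3*x + 315*g^3 - 15*g^2*x^3 + 30*g^2*x^2 + 525*g^2*x - 3*g*x^4 + 6*g*x^3 + 105*g*x^2 + 3*x^5 - 6*x^4 - 105*x^3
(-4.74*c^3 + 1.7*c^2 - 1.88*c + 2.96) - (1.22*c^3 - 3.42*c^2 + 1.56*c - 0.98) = -5.96*c^3 + 5.12*c^2 - 3.44*c + 3.94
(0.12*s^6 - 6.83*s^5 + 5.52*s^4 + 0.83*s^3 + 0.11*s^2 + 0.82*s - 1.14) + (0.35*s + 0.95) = 0.12*s^6 - 6.83*s^5 + 5.52*s^4 + 0.83*s^3 + 0.11*s^2 + 1.17*s - 0.19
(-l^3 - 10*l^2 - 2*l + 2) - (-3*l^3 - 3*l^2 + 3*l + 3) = 2*l^3 - 7*l^2 - 5*l - 1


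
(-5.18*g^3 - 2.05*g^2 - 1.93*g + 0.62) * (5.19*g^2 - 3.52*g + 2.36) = -26.8842*g^5 + 7.5941*g^4 - 15.0255*g^3 + 5.1734*g^2 - 6.7372*g + 1.4632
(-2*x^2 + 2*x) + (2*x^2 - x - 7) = x - 7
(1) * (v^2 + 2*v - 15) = v^2 + 2*v - 15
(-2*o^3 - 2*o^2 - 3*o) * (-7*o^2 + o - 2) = 14*o^5 + 12*o^4 + 23*o^3 + o^2 + 6*o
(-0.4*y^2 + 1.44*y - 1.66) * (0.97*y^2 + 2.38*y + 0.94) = -0.388*y^4 + 0.4448*y^3 + 1.441*y^2 - 2.5972*y - 1.5604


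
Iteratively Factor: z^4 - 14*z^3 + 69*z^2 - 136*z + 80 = (z - 4)*(z^3 - 10*z^2 + 29*z - 20) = (z - 4)*(z - 1)*(z^2 - 9*z + 20) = (z - 4)^2*(z - 1)*(z - 5)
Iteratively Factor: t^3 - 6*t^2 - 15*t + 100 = (t - 5)*(t^2 - t - 20) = (t - 5)^2*(t + 4)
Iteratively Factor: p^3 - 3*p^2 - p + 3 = (p - 3)*(p^2 - 1) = (p - 3)*(p + 1)*(p - 1)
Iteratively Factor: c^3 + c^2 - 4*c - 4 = (c + 1)*(c^2 - 4) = (c - 2)*(c + 1)*(c + 2)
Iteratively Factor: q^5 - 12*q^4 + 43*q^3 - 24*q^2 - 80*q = (q)*(q^4 - 12*q^3 + 43*q^2 - 24*q - 80) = q*(q - 4)*(q^3 - 8*q^2 + 11*q + 20) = q*(q - 5)*(q - 4)*(q^2 - 3*q - 4) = q*(q - 5)*(q - 4)^2*(q + 1)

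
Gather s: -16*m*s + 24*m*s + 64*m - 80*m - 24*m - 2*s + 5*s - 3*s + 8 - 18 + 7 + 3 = 8*m*s - 40*m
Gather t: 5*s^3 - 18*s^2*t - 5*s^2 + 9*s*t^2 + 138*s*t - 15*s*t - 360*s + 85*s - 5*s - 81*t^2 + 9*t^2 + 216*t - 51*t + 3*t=5*s^3 - 5*s^2 - 280*s + t^2*(9*s - 72) + t*(-18*s^2 + 123*s + 168)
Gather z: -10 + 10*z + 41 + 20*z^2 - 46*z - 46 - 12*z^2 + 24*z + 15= 8*z^2 - 12*z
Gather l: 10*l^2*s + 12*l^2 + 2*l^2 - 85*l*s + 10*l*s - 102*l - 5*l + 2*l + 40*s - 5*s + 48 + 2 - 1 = l^2*(10*s + 14) + l*(-75*s - 105) + 35*s + 49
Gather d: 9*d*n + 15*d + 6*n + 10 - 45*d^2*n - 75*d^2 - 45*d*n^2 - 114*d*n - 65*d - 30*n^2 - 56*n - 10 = d^2*(-45*n - 75) + d*(-45*n^2 - 105*n - 50) - 30*n^2 - 50*n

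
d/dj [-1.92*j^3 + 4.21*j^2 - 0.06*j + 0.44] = -5.76*j^2 + 8.42*j - 0.06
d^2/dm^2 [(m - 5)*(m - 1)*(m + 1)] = 6*m - 10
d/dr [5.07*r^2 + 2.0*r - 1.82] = 10.14*r + 2.0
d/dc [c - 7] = 1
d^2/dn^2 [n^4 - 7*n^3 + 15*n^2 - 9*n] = 12*n^2 - 42*n + 30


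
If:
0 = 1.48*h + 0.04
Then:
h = -0.03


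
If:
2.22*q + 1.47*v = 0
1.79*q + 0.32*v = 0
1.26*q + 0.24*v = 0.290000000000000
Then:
No Solution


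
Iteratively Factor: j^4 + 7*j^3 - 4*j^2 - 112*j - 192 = (j + 4)*(j^3 + 3*j^2 - 16*j - 48) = (j - 4)*(j + 4)*(j^2 + 7*j + 12) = (j - 4)*(j + 4)^2*(j + 3)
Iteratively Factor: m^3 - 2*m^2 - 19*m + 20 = (m - 1)*(m^2 - m - 20) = (m - 1)*(m + 4)*(m - 5)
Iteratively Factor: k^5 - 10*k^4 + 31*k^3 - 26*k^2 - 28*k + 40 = (k + 1)*(k^4 - 11*k^3 + 42*k^2 - 68*k + 40) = (k - 5)*(k + 1)*(k^3 - 6*k^2 + 12*k - 8) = (k - 5)*(k - 2)*(k + 1)*(k^2 - 4*k + 4) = (k - 5)*(k - 2)^2*(k + 1)*(k - 2)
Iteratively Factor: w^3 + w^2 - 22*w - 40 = (w + 2)*(w^2 - w - 20) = (w - 5)*(w + 2)*(w + 4)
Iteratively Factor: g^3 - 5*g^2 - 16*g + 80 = (g - 5)*(g^2 - 16) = (g - 5)*(g - 4)*(g + 4)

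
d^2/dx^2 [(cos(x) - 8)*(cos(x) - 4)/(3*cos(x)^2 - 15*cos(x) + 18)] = (-69*(1 - cos(x)^2)^2 + 7*cos(x)^5 + 124*cos(x)^3 + 202*cos(x)^2 - 1056*cos(x) + 637)/(3*(cos(x) - 3)^3*(cos(x) - 2)^3)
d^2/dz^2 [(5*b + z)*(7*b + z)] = 2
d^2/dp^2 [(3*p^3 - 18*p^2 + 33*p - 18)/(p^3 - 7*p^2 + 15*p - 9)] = 6/(p^3 - 9*p^2 + 27*p - 27)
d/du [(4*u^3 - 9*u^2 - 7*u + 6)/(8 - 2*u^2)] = (-4*u^4 + 41*u^2 - 60*u - 28)/(2*(u^4 - 8*u^2 + 16))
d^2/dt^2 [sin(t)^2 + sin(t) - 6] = -sin(t) + 2*cos(2*t)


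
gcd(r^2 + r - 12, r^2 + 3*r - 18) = r - 3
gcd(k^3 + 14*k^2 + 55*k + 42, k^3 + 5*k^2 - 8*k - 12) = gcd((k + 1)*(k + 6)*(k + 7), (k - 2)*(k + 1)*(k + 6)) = k^2 + 7*k + 6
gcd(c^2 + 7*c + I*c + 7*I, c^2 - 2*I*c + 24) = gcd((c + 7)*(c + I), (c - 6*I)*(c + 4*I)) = 1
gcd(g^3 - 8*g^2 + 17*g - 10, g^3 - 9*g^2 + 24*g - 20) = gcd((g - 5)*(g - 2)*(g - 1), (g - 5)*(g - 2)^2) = g^2 - 7*g + 10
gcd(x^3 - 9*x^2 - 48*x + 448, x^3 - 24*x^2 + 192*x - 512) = x^2 - 16*x + 64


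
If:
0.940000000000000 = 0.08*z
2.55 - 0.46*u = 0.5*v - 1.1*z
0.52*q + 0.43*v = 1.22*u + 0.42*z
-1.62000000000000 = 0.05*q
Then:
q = -32.40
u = -5.25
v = 35.78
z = 11.75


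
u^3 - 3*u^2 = u^2*(u - 3)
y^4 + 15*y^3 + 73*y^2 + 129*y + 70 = (y + 1)*(y + 2)*(y + 5)*(y + 7)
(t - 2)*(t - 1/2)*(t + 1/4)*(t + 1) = t^4 - 5*t^3/4 - 15*t^2/8 + 5*t/8 + 1/4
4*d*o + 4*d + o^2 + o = (4*d + o)*(o + 1)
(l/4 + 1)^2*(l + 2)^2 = l^4/16 + 3*l^3/4 + 13*l^2/4 + 6*l + 4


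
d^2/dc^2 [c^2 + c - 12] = 2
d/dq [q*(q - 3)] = 2*q - 3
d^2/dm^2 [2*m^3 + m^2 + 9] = 12*m + 2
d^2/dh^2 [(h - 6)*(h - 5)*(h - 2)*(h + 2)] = 12*h^2 - 66*h + 52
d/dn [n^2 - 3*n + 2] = 2*n - 3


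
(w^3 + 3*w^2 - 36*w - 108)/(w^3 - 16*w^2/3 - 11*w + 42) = 3*(w + 6)/(3*w - 7)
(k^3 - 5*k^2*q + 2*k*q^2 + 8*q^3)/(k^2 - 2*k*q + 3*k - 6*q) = (k^2 - 3*k*q - 4*q^2)/(k + 3)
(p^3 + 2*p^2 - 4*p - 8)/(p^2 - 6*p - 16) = (p^2 - 4)/(p - 8)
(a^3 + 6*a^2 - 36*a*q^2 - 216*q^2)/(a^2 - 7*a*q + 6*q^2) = (-a^2 - 6*a*q - 6*a - 36*q)/(-a + q)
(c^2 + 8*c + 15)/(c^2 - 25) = (c + 3)/(c - 5)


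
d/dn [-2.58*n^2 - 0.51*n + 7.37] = -5.16*n - 0.51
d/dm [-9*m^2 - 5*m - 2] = -18*m - 5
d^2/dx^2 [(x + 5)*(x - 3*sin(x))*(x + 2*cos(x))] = 3*x^2*sin(x) - 2*x^2*cos(x) + 7*x*sin(x) + 12*x*sin(2*x) - 22*x*cos(x) + 6*x + 60*sin(2*x) - 26*sqrt(2)*sin(x + pi/4) - 12*cos(2*x) + 10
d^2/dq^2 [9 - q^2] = -2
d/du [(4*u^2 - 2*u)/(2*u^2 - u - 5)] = 10*(1 - 4*u)/(4*u^4 - 4*u^3 - 19*u^2 + 10*u + 25)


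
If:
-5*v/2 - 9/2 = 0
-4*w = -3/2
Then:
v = -9/5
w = 3/8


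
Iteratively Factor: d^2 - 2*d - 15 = (d + 3)*(d - 5)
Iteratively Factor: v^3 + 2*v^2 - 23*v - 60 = (v + 4)*(v^2 - 2*v - 15) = (v + 3)*(v + 4)*(v - 5)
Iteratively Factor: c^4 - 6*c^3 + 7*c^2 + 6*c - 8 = (c - 2)*(c^3 - 4*c^2 - c + 4) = (c - 4)*(c - 2)*(c^2 - 1) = (c - 4)*(c - 2)*(c + 1)*(c - 1)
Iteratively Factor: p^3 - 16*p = (p - 4)*(p^2 + 4*p) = (p - 4)*(p + 4)*(p)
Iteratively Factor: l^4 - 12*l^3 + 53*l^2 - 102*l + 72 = (l - 3)*(l^3 - 9*l^2 + 26*l - 24) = (l - 3)^2*(l^2 - 6*l + 8) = (l - 4)*(l - 3)^2*(l - 2)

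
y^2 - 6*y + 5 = (y - 5)*(y - 1)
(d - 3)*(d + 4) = d^2 + d - 12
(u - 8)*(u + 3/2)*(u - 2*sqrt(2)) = u^3 - 13*u^2/2 - 2*sqrt(2)*u^2 - 12*u + 13*sqrt(2)*u + 24*sqrt(2)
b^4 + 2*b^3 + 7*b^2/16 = b^2*(b + 1/4)*(b + 7/4)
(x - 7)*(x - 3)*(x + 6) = x^3 - 4*x^2 - 39*x + 126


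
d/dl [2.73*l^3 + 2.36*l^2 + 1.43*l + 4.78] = 8.19*l^2 + 4.72*l + 1.43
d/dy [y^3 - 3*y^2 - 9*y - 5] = 3*y^2 - 6*y - 9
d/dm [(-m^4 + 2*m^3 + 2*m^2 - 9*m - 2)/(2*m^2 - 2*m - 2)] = (-2*m^5 + 5*m^4 + m^2 + 7)/(2*(m^4 - 2*m^3 - m^2 + 2*m + 1))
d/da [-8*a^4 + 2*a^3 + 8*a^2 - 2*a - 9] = -32*a^3 + 6*a^2 + 16*a - 2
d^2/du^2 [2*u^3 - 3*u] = 12*u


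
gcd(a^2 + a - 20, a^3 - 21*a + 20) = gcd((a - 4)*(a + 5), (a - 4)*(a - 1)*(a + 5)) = a^2 + a - 20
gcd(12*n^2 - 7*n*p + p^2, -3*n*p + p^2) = -3*n + p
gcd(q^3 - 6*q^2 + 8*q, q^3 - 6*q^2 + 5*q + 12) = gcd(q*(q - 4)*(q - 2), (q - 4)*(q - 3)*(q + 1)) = q - 4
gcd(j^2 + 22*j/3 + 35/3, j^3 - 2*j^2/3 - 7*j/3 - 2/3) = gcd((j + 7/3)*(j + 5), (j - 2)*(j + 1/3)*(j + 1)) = 1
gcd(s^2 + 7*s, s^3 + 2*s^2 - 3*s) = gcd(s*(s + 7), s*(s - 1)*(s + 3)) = s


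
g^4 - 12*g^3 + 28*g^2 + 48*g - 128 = (g - 8)*(g - 4)*(g - 2)*(g + 2)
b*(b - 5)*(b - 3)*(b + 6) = b^4 - 2*b^3 - 33*b^2 + 90*b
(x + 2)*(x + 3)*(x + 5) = x^3 + 10*x^2 + 31*x + 30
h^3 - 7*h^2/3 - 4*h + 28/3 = (h - 7/3)*(h - 2)*(h + 2)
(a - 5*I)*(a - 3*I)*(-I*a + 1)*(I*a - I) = a^4 - a^3 - 7*I*a^3 - 7*a^2 + 7*I*a^2 + 7*a - 15*I*a + 15*I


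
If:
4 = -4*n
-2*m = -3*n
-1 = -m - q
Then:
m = -3/2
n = -1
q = 5/2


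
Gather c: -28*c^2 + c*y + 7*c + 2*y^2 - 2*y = -28*c^2 + c*(y + 7) + 2*y^2 - 2*y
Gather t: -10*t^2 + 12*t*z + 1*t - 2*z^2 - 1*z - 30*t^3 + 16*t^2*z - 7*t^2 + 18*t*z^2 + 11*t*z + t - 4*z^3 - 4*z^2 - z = -30*t^3 + t^2*(16*z - 17) + t*(18*z^2 + 23*z + 2) - 4*z^3 - 6*z^2 - 2*z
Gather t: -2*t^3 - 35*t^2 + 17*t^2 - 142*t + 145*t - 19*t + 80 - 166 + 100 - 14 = -2*t^3 - 18*t^2 - 16*t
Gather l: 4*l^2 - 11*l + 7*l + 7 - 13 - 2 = 4*l^2 - 4*l - 8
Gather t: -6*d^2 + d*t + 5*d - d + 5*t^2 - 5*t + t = -6*d^2 + 4*d + 5*t^2 + t*(d - 4)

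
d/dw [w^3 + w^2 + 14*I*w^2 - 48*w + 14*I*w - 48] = 3*w^2 + w*(2 + 28*I) - 48 + 14*I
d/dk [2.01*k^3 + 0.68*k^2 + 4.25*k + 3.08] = 6.03*k^2 + 1.36*k + 4.25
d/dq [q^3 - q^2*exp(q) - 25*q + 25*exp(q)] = -q^2*exp(q) + 3*q^2 - 2*q*exp(q) + 25*exp(q) - 25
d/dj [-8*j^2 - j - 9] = -16*j - 1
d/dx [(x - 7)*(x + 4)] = 2*x - 3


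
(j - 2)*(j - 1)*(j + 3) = j^3 - 7*j + 6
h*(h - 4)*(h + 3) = h^3 - h^2 - 12*h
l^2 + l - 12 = (l - 3)*(l + 4)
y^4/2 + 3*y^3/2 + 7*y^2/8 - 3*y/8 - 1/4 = (y/2 + 1)*(y - 1/2)*(y + 1/2)*(y + 1)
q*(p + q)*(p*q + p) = p^2*q^2 + p^2*q + p*q^3 + p*q^2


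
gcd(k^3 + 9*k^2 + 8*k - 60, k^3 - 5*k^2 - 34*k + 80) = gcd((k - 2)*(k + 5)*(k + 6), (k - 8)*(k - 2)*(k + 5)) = k^2 + 3*k - 10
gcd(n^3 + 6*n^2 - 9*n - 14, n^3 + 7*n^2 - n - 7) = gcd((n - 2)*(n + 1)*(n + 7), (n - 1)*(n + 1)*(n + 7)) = n^2 + 8*n + 7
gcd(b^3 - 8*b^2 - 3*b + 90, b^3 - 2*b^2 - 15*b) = b^2 - 2*b - 15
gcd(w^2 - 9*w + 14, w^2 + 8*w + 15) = 1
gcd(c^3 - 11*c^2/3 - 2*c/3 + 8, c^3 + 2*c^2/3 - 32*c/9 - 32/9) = c^2 - 2*c/3 - 8/3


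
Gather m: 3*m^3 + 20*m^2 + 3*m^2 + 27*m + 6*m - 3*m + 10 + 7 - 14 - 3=3*m^3 + 23*m^2 + 30*m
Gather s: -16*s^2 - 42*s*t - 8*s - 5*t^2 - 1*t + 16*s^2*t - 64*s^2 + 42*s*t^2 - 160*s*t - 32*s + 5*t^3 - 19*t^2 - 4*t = s^2*(16*t - 80) + s*(42*t^2 - 202*t - 40) + 5*t^3 - 24*t^2 - 5*t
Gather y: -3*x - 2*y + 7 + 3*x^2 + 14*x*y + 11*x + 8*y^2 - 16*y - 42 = 3*x^2 + 8*x + 8*y^2 + y*(14*x - 18) - 35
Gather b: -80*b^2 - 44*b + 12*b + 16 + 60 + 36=-80*b^2 - 32*b + 112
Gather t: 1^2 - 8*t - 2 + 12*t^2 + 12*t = 12*t^2 + 4*t - 1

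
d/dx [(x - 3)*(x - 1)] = 2*x - 4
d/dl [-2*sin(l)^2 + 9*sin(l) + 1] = (9 - 4*sin(l))*cos(l)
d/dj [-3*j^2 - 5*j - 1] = -6*j - 5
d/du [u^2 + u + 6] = 2*u + 1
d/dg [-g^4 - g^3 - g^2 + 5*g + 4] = -4*g^3 - 3*g^2 - 2*g + 5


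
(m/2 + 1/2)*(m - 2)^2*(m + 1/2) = m^4/2 - 5*m^3/4 - 3*m^2/4 + 2*m + 1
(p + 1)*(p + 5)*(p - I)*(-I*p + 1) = -I*p^4 - 6*I*p^3 - 6*I*p^2 - 6*I*p - 5*I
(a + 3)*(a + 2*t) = a^2 + 2*a*t + 3*a + 6*t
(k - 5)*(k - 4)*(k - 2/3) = k^3 - 29*k^2/3 + 26*k - 40/3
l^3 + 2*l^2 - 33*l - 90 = (l - 6)*(l + 3)*(l + 5)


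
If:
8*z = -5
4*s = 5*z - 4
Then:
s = -57/32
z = -5/8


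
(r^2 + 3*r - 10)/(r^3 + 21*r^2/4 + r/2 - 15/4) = 4*(r - 2)/(4*r^2 + r - 3)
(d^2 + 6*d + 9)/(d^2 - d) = (d^2 + 6*d + 9)/(d*(d - 1))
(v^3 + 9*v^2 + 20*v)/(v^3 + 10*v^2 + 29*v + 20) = v/(v + 1)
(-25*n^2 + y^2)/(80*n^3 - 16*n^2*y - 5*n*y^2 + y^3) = (5*n + y)/(-16*n^2 + y^2)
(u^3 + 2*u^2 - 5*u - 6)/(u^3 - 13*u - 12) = (u - 2)/(u - 4)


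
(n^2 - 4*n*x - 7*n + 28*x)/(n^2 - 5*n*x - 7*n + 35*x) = (-n + 4*x)/(-n + 5*x)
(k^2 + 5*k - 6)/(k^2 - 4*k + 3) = (k + 6)/(k - 3)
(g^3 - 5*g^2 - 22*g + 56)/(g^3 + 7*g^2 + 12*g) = (g^2 - 9*g + 14)/(g*(g + 3))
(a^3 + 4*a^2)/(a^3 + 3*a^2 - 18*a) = a*(a + 4)/(a^2 + 3*a - 18)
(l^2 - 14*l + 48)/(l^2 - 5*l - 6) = (l - 8)/(l + 1)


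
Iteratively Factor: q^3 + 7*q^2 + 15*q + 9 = (q + 3)*(q^2 + 4*q + 3) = (q + 1)*(q + 3)*(q + 3)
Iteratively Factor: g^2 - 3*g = (g)*(g - 3)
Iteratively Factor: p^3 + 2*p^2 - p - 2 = (p - 1)*(p^2 + 3*p + 2) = (p - 1)*(p + 2)*(p + 1)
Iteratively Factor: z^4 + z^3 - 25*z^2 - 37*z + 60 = (z + 4)*(z^3 - 3*z^2 - 13*z + 15) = (z - 5)*(z + 4)*(z^2 + 2*z - 3) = (z - 5)*(z + 3)*(z + 4)*(z - 1)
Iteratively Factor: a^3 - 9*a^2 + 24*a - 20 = (a - 2)*(a^2 - 7*a + 10) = (a - 2)^2*(a - 5)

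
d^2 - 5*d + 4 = (d - 4)*(d - 1)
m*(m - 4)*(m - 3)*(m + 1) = m^4 - 6*m^3 + 5*m^2 + 12*m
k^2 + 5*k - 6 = (k - 1)*(k + 6)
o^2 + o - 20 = (o - 4)*(o + 5)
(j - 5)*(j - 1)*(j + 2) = j^3 - 4*j^2 - 7*j + 10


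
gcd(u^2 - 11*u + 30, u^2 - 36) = u - 6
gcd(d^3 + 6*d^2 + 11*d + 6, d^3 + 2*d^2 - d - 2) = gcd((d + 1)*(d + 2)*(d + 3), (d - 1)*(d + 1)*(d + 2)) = d^2 + 3*d + 2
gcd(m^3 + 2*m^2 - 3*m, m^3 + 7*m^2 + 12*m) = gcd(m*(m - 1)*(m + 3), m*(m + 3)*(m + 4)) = m^2 + 3*m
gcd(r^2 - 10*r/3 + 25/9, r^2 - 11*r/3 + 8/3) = 1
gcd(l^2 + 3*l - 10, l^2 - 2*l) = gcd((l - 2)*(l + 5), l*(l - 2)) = l - 2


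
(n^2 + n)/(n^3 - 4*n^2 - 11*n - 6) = n/(n^2 - 5*n - 6)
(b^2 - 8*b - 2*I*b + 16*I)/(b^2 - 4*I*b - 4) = (b - 8)/(b - 2*I)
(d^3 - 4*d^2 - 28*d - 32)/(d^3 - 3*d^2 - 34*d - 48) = (d + 2)/(d + 3)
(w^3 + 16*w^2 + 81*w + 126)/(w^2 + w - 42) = (w^2 + 9*w + 18)/(w - 6)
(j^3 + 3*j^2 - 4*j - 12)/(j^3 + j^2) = (j^3 + 3*j^2 - 4*j - 12)/(j^2*(j + 1))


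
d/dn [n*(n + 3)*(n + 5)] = 3*n^2 + 16*n + 15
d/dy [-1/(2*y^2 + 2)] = y/(y^2 + 1)^2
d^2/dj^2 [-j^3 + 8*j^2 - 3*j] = 16 - 6*j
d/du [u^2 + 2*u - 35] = 2*u + 2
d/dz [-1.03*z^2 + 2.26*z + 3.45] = 2.26 - 2.06*z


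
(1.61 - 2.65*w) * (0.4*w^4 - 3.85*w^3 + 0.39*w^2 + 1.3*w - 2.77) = -1.06*w^5 + 10.8465*w^4 - 7.232*w^3 - 2.8171*w^2 + 9.4335*w - 4.4597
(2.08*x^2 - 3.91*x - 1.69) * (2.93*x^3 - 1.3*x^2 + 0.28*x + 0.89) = 6.0944*x^5 - 14.1603*x^4 + 0.7137*x^3 + 2.9534*x^2 - 3.9531*x - 1.5041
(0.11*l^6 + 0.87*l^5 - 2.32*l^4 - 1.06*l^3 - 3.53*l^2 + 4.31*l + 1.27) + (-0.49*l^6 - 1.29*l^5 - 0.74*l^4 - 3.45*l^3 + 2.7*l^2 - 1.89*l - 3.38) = -0.38*l^6 - 0.42*l^5 - 3.06*l^4 - 4.51*l^3 - 0.83*l^2 + 2.42*l - 2.11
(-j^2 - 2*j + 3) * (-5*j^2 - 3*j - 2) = 5*j^4 + 13*j^3 - 7*j^2 - 5*j - 6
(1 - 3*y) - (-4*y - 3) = y + 4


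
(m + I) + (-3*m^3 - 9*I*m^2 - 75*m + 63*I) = -3*m^3 - 9*I*m^2 - 74*m + 64*I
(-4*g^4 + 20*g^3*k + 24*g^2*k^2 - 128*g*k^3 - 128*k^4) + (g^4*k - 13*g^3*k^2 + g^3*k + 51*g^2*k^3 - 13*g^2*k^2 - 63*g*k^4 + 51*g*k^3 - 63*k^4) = g^4*k - 4*g^4 - 13*g^3*k^2 + 21*g^3*k + 51*g^2*k^3 + 11*g^2*k^2 - 63*g*k^4 - 77*g*k^3 - 191*k^4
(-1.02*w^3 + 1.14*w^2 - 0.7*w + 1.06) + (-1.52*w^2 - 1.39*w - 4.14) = -1.02*w^3 - 0.38*w^2 - 2.09*w - 3.08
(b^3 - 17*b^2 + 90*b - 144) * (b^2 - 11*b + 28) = b^5 - 28*b^4 + 305*b^3 - 1610*b^2 + 4104*b - 4032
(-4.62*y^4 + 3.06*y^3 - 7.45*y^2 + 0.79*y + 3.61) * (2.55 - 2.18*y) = 10.0716*y^5 - 18.4518*y^4 + 24.044*y^3 - 20.7197*y^2 - 5.8553*y + 9.2055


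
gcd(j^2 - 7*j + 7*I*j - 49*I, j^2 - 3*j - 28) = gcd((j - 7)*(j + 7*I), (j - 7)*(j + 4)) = j - 7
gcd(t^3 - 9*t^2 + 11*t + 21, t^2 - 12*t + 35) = t - 7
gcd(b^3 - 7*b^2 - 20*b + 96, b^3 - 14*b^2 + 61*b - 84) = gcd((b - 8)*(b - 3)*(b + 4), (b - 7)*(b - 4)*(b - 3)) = b - 3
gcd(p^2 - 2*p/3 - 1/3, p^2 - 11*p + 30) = 1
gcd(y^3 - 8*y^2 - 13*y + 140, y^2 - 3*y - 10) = y - 5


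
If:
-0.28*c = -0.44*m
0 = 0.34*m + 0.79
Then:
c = -3.65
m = -2.32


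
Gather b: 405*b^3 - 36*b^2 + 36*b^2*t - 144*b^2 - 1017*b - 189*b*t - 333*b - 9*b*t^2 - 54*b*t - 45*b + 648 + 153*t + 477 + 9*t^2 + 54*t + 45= 405*b^3 + b^2*(36*t - 180) + b*(-9*t^2 - 243*t - 1395) + 9*t^2 + 207*t + 1170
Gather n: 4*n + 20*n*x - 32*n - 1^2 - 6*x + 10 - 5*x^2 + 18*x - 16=n*(20*x - 28) - 5*x^2 + 12*x - 7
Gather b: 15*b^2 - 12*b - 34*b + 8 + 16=15*b^2 - 46*b + 24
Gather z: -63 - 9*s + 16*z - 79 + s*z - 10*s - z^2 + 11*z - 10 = -19*s - z^2 + z*(s + 27) - 152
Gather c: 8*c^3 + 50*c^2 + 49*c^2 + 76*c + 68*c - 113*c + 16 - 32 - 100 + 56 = 8*c^3 + 99*c^2 + 31*c - 60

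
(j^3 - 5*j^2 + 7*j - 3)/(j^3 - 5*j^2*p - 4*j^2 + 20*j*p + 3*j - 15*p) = (1 - j)/(-j + 5*p)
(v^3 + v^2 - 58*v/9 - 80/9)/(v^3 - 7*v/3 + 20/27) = 3*(3*v^2 - 2*v - 16)/(9*v^2 - 15*v + 4)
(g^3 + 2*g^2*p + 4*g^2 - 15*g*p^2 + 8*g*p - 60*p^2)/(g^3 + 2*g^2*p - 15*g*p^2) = (g + 4)/g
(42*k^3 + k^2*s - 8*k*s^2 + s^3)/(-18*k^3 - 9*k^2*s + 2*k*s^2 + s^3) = (-7*k + s)/(3*k + s)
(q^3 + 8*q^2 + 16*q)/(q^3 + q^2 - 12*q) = (q + 4)/(q - 3)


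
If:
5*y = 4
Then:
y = 4/5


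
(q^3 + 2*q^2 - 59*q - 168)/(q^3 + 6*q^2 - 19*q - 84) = (q - 8)/(q - 4)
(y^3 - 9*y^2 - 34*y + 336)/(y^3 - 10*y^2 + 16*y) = (y^2 - y - 42)/(y*(y - 2))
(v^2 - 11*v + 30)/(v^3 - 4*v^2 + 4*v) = (v^2 - 11*v + 30)/(v*(v^2 - 4*v + 4))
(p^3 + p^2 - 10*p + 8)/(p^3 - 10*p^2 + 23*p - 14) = (p + 4)/(p - 7)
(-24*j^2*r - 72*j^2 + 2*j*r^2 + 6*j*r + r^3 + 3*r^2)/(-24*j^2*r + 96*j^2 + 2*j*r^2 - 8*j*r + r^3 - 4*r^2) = (r + 3)/(r - 4)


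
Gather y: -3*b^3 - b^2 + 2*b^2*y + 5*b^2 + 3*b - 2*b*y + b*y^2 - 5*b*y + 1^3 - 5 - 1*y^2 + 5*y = -3*b^3 + 4*b^2 + 3*b + y^2*(b - 1) + y*(2*b^2 - 7*b + 5) - 4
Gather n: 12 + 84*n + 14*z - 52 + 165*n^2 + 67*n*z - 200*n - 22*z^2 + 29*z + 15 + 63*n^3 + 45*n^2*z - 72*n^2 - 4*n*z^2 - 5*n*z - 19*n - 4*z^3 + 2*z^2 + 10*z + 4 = 63*n^3 + n^2*(45*z + 93) + n*(-4*z^2 + 62*z - 135) - 4*z^3 - 20*z^2 + 53*z - 21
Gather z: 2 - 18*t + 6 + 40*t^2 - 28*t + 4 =40*t^2 - 46*t + 12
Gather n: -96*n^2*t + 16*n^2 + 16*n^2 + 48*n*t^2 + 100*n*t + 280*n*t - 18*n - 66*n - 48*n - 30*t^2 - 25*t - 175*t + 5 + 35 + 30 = n^2*(32 - 96*t) + n*(48*t^2 + 380*t - 132) - 30*t^2 - 200*t + 70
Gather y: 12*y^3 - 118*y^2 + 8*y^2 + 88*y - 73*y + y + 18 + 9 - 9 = 12*y^3 - 110*y^2 + 16*y + 18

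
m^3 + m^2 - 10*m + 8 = (m - 2)*(m - 1)*(m + 4)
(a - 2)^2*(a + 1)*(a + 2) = a^4 - a^3 - 6*a^2 + 4*a + 8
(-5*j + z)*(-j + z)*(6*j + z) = 30*j^3 - 31*j^2*z + z^3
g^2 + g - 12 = (g - 3)*(g + 4)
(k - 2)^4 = k^4 - 8*k^3 + 24*k^2 - 32*k + 16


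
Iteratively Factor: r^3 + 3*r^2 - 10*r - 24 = (r + 2)*(r^2 + r - 12) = (r - 3)*(r + 2)*(r + 4)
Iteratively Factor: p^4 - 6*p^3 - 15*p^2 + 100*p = (p - 5)*(p^3 - p^2 - 20*p) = (p - 5)^2*(p^2 + 4*p) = (p - 5)^2*(p + 4)*(p)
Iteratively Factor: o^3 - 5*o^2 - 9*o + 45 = (o + 3)*(o^2 - 8*o + 15) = (o - 3)*(o + 3)*(o - 5)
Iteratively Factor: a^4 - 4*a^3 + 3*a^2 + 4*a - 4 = (a - 1)*(a^3 - 3*a^2 + 4) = (a - 2)*(a - 1)*(a^2 - a - 2) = (a - 2)^2*(a - 1)*(a + 1)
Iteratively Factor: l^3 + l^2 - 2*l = (l - 1)*(l^2 + 2*l) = (l - 1)*(l + 2)*(l)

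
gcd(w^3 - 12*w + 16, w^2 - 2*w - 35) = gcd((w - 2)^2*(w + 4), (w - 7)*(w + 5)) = 1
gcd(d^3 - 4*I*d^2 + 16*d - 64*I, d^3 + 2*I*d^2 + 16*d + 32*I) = d^2 + 16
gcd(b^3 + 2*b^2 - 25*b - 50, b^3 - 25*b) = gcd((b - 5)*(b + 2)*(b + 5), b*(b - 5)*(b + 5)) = b^2 - 25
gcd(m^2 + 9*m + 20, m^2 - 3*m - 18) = 1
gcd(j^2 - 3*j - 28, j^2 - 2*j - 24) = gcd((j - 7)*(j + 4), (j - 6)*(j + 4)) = j + 4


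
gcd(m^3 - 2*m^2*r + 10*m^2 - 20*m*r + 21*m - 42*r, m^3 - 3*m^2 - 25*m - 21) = m + 3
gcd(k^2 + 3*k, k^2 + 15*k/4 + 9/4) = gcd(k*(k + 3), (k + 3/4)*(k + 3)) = k + 3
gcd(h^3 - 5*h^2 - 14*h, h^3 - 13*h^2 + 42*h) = h^2 - 7*h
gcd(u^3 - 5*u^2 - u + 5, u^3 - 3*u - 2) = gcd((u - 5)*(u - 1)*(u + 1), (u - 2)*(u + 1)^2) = u + 1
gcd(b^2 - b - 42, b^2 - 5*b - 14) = b - 7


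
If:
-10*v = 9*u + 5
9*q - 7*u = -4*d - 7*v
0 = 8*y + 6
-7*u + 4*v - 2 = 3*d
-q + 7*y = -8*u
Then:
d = -15455/2674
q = 25763/5348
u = 3365/2674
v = -8731/5348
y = -3/4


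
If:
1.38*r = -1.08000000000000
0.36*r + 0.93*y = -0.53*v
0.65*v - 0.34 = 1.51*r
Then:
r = -0.78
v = -1.29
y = 1.04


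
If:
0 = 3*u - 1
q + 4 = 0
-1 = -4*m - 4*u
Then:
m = -1/12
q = -4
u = 1/3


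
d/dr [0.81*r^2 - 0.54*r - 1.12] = 1.62*r - 0.54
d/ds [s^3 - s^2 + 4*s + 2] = 3*s^2 - 2*s + 4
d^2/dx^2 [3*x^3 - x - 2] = 18*x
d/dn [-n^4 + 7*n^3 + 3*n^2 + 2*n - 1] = -4*n^3 + 21*n^2 + 6*n + 2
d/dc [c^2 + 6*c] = 2*c + 6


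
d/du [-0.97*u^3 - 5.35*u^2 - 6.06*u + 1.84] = -2.91*u^2 - 10.7*u - 6.06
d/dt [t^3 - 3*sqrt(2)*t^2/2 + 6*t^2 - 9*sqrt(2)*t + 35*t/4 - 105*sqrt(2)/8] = 3*t^2 - 3*sqrt(2)*t + 12*t - 9*sqrt(2) + 35/4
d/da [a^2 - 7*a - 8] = 2*a - 7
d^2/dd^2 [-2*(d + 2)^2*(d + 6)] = -12*d - 40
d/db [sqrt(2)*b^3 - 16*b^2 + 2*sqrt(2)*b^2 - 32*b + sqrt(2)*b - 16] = 3*sqrt(2)*b^2 - 32*b + 4*sqrt(2)*b - 32 + sqrt(2)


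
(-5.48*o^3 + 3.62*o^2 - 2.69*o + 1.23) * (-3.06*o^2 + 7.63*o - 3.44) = 16.7688*o^5 - 52.8896*o^4 + 54.7032*o^3 - 36.7413*o^2 + 18.6385*o - 4.2312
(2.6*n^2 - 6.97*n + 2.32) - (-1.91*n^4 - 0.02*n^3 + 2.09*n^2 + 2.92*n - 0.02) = 1.91*n^4 + 0.02*n^3 + 0.51*n^2 - 9.89*n + 2.34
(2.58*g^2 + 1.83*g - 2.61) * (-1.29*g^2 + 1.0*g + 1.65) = -3.3282*g^4 + 0.2193*g^3 + 9.4539*g^2 + 0.4095*g - 4.3065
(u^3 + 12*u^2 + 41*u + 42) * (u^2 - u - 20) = u^5 + 11*u^4 + 9*u^3 - 239*u^2 - 862*u - 840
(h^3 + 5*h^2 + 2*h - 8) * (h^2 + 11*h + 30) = h^5 + 16*h^4 + 87*h^3 + 164*h^2 - 28*h - 240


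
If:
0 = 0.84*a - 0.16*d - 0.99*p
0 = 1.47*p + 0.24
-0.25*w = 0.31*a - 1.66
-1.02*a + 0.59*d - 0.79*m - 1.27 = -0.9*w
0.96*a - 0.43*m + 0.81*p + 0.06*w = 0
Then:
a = 7.23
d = 38.98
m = 15.51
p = -0.16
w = -2.33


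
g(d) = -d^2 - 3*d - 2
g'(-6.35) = 9.70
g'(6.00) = -15.00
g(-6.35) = -23.27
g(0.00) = -2.00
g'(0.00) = -3.00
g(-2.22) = -0.27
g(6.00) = -56.00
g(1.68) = -9.86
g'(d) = -2*d - 3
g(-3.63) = -4.29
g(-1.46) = 0.25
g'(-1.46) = -0.08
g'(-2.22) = 1.44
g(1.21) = -7.09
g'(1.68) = -6.36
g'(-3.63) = 4.26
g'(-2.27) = 1.54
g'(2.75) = -8.50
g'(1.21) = -5.42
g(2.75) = -17.81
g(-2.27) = -0.34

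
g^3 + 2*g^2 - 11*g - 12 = (g - 3)*(g + 1)*(g + 4)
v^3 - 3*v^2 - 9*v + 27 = (v - 3)^2*(v + 3)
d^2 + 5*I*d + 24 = (d - 3*I)*(d + 8*I)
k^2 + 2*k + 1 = (k + 1)^2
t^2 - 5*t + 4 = (t - 4)*(t - 1)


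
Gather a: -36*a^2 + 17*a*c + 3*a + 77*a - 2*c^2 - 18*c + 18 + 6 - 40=-36*a^2 + a*(17*c + 80) - 2*c^2 - 18*c - 16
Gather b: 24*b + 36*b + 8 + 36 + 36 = 60*b + 80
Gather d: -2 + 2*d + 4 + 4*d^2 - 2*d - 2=4*d^2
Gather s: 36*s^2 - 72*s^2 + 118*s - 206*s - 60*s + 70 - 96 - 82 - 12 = -36*s^2 - 148*s - 120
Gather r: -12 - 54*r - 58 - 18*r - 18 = -72*r - 88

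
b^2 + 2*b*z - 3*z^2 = (b - z)*(b + 3*z)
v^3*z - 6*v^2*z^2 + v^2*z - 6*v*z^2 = v*(v - 6*z)*(v*z + z)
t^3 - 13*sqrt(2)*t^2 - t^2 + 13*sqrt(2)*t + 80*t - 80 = (t - 1)*(t - 8*sqrt(2))*(t - 5*sqrt(2))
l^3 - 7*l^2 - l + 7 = (l - 7)*(l - 1)*(l + 1)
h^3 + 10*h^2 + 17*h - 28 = (h - 1)*(h + 4)*(h + 7)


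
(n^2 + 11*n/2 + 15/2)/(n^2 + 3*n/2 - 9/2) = (2*n + 5)/(2*n - 3)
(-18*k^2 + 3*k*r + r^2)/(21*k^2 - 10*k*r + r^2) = (6*k + r)/(-7*k + r)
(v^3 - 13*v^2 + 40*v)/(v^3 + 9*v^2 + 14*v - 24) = v*(v^2 - 13*v + 40)/(v^3 + 9*v^2 + 14*v - 24)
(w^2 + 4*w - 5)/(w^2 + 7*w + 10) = (w - 1)/(w + 2)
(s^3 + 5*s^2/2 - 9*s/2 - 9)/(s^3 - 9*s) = (s^2 - s/2 - 3)/(s*(s - 3))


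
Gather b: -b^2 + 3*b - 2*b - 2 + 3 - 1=-b^2 + b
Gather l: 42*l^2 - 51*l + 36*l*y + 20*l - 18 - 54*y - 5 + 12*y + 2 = 42*l^2 + l*(36*y - 31) - 42*y - 21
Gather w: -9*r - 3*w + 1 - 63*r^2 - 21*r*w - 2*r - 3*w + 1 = -63*r^2 - 11*r + w*(-21*r - 6) + 2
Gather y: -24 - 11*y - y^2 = -y^2 - 11*y - 24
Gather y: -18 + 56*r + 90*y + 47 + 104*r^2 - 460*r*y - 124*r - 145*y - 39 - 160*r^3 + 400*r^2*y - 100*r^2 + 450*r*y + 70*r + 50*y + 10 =-160*r^3 + 4*r^2 + 2*r + y*(400*r^2 - 10*r - 5)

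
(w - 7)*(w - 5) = w^2 - 12*w + 35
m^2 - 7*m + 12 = (m - 4)*(m - 3)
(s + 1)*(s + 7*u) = s^2 + 7*s*u + s + 7*u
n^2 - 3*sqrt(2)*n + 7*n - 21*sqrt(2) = (n + 7)*(n - 3*sqrt(2))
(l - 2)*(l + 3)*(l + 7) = l^3 + 8*l^2 + l - 42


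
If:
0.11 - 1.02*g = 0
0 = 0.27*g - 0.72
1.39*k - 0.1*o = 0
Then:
No Solution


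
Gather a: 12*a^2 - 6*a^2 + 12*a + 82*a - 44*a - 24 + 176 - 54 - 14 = 6*a^2 + 50*a + 84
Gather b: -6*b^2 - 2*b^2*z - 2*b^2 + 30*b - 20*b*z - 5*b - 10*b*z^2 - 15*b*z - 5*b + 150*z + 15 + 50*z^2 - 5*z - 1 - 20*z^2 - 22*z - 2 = b^2*(-2*z - 8) + b*(-10*z^2 - 35*z + 20) + 30*z^2 + 123*z + 12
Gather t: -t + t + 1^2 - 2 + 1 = 0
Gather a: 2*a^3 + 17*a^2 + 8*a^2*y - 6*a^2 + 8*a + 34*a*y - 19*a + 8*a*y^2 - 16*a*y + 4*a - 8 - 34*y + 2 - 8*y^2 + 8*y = 2*a^3 + a^2*(8*y + 11) + a*(8*y^2 + 18*y - 7) - 8*y^2 - 26*y - 6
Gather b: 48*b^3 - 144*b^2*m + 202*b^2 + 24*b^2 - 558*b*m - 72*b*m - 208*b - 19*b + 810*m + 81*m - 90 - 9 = 48*b^3 + b^2*(226 - 144*m) + b*(-630*m - 227) + 891*m - 99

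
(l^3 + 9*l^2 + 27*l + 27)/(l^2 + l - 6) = (l^2 + 6*l + 9)/(l - 2)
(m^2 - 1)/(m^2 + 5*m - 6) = (m + 1)/(m + 6)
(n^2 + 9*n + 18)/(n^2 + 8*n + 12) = (n + 3)/(n + 2)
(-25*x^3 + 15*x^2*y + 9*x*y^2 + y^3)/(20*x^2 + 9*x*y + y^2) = (-5*x^2 + 4*x*y + y^2)/(4*x + y)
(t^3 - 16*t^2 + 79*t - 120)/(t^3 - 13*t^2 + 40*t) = (t - 3)/t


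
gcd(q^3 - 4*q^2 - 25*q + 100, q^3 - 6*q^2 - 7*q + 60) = q^2 - 9*q + 20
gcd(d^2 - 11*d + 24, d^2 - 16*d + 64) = d - 8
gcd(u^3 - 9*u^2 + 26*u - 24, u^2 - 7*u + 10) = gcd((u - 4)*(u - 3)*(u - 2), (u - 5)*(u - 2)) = u - 2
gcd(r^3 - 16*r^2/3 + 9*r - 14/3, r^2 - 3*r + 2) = r^2 - 3*r + 2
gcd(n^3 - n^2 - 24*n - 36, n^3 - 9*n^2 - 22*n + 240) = n - 6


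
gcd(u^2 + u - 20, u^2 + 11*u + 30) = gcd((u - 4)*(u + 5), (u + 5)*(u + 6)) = u + 5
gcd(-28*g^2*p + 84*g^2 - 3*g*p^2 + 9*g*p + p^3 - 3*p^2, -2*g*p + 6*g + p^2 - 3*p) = p - 3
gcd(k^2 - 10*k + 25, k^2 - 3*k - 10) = k - 5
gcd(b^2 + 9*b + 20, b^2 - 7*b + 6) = 1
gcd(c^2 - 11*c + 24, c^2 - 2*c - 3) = c - 3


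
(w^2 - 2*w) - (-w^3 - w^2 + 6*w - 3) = w^3 + 2*w^2 - 8*w + 3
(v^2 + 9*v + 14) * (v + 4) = v^3 + 13*v^2 + 50*v + 56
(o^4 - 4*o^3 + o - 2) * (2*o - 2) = 2*o^5 - 10*o^4 + 8*o^3 + 2*o^2 - 6*o + 4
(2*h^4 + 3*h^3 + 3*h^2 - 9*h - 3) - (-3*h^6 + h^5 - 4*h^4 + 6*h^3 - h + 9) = 3*h^6 - h^5 + 6*h^4 - 3*h^3 + 3*h^2 - 8*h - 12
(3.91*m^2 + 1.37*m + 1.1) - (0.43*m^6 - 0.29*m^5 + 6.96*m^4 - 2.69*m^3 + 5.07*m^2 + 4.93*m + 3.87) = -0.43*m^6 + 0.29*m^5 - 6.96*m^4 + 2.69*m^3 - 1.16*m^2 - 3.56*m - 2.77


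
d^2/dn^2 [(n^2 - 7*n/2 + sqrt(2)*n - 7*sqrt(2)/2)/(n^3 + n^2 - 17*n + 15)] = (-((3*n + 1)*(2*n^2 - 7*n + 2*sqrt(2)*n - 7*sqrt(2)) + (4*n - 7 + 2*sqrt(2))*(3*n^2 + 2*n - 17))*(n^3 + n^2 - 17*n + 15) + (3*n^2 + 2*n - 17)^2*(2*n^2 - 7*n + 2*sqrt(2)*n - 7*sqrt(2)) + 2*(n^3 + n^2 - 17*n + 15)^2)/(n^3 + n^2 - 17*n + 15)^3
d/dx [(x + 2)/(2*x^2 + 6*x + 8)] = (x^2 + 3*x - (x + 2)*(2*x + 3) + 4)/(2*(x^2 + 3*x + 4)^2)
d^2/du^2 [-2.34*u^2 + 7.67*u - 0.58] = -4.68000000000000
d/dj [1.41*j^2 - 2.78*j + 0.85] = 2.82*j - 2.78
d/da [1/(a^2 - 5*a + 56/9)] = 81*(5 - 2*a)/(9*a^2 - 45*a + 56)^2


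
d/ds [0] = 0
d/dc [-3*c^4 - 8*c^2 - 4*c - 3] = -12*c^3 - 16*c - 4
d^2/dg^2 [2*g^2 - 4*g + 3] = 4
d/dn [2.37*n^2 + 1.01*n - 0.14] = 4.74*n + 1.01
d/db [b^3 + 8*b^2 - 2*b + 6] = 3*b^2 + 16*b - 2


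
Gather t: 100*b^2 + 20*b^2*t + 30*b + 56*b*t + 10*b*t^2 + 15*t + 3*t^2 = 100*b^2 + 30*b + t^2*(10*b + 3) + t*(20*b^2 + 56*b + 15)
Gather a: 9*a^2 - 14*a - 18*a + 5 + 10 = 9*a^2 - 32*a + 15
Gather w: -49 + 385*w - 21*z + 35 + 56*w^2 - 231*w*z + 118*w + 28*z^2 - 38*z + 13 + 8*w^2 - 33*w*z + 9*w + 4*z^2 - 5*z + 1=64*w^2 + w*(512 - 264*z) + 32*z^2 - 64*z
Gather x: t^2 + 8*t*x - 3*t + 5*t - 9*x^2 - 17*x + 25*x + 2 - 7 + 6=t^2 + 2*t - 9*x^2 + x*(8*t + 8) + 1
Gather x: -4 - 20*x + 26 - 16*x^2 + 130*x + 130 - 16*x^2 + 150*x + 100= -32*x^2 + 260*x + 252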